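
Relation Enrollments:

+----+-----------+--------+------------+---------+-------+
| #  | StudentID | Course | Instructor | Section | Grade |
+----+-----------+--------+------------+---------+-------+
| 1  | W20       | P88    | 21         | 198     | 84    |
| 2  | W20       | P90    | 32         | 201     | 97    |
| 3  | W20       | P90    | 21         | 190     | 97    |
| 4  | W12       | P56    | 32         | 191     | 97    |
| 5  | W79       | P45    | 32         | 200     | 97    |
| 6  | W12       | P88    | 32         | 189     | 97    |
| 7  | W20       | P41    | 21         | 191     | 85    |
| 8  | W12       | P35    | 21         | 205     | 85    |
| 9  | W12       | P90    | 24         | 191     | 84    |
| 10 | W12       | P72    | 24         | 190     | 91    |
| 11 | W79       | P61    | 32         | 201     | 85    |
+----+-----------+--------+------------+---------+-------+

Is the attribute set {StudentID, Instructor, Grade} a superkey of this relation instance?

No

Rows 4 and 6 have the same {StudentID, Instructor, Grade} value (StudentID=W12, Instructor=32, Grade=97) but are distinct tuples, so {StudentID, Instructor, Grade} does not determine every attribute — not a superkey.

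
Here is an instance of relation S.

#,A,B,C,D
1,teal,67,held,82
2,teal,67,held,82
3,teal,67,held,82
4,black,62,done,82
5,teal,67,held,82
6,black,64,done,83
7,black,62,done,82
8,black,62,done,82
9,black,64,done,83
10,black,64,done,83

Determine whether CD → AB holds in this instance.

(C=held, D=82): rows 1, 2, 3, 5 → {A,B} = (teal, 67), (teal, 67), (teal, 67), (teal, 67) ✓
(C=done, D=82): rows 4, 7, 8 → {A,B} = (black, 62), (black, 62), (black, 62) ✓
(C=done, D=83): rows 6, 9, 10 → {A,B} = (black, 64), (black, 64), (black, 64) ✓
Every CD value is associated with a single AB value, so CD → AB holds.

Yes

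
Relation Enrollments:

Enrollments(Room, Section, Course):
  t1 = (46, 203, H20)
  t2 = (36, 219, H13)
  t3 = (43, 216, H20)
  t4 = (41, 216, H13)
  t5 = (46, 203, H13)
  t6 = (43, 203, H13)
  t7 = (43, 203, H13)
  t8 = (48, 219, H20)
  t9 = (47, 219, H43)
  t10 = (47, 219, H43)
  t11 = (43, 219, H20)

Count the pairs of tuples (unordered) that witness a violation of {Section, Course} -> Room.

(Section=203, Course=H13): violating pairs (5,6), (5,7) — 2 pairs.
(Section=219, Course=H20): violating pairs (8,11) — 1 pair.
(Section=219, Course=H43): all 2 rows agree on Room — 0 pairs.

3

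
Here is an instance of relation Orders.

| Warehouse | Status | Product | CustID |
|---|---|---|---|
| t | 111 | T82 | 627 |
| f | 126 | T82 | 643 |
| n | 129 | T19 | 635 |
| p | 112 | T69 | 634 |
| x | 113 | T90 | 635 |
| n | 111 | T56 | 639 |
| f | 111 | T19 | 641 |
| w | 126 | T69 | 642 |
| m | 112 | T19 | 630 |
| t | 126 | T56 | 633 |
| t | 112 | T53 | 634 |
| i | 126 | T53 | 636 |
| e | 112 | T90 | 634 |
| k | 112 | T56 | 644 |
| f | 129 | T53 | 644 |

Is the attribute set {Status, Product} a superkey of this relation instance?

Yes

All 15 rows have distinct {Status, Product} values, so {Status, Product} → (all attributes) holds and {Status, Product} is a superkey.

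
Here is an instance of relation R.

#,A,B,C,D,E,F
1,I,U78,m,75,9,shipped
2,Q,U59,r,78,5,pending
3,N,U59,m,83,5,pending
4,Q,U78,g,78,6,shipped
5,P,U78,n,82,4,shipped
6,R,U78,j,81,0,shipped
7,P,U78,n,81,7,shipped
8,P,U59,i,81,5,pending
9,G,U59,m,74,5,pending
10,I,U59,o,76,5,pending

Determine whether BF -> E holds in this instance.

No

(B=U78, F=shipped): rows 1, 4, 5, 6, 7 → E takes values {9, 6, 4, 0, 7} — violation
(B=U59, F=pending): rows 2, 3, 8, 9, 10 → E = 5, 5, 5, 5, 5 ✓
Two rows agree on BF but differ on E, so BF -> E does not hold.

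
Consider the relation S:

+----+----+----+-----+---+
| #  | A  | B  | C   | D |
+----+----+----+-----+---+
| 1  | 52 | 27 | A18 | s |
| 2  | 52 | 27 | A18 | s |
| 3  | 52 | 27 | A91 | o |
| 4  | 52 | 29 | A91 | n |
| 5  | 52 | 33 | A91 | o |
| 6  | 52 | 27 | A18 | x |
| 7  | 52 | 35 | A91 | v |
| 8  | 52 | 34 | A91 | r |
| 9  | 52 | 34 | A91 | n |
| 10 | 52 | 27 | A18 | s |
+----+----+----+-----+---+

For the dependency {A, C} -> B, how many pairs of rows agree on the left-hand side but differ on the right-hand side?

(A=52, C=A18): all 4 rows agree on B — 0 pairs.
(A=52, C=A91): violating pairs (3,4), (3,5), (3,7), (3,8), (3,9), (4,5), (4,7), (4,8), (4,9), (5,7), (5,8), (5,9), (7,8), (7,9) — 14 pairs.

14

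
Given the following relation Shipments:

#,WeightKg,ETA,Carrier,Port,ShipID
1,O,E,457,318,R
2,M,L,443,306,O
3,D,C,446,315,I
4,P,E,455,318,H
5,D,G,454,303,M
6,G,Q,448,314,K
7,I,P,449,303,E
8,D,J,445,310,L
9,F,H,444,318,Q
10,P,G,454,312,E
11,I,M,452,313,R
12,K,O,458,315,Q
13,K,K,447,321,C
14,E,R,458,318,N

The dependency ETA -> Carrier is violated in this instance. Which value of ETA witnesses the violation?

ETA=E: rows 1, 4 → Carrier takes values {457, 455} — violation
ETA=L: row 2 → Carrier = 443 ✓
ETA=C: row 3 → Carrier = 446 ✓
ETA=G: rows 5, 10 → Carrier = 454, 454 ✓
ETA=Q: row 6 → Carrier = 448 ✓
ETA=P: row 7 → Carrier = 449 ✓
ETA=J: row 8 → Carrier = 445 ✓
ETA=H: row 9 → Carrier = 444 ✓
ETA=M: row 11 → Carrier = 452 ✓
ETA=O: row 12 → Carrier = 458 ✓
ETA=K: row 13 → Carrier = 447 ✓
ETA=R: row 14 → Carrier = 458 ✓
The only ETA value with inconsistent Carrier is ETA=E.

E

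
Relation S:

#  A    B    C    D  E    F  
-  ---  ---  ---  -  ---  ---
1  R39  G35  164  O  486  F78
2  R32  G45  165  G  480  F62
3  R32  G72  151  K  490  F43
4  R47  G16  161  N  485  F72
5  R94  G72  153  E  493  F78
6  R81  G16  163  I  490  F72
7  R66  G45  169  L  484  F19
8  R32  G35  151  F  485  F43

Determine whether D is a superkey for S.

Yes

All 8 rows have distinct D values, so D → (all attributes) holds and D is a superkey.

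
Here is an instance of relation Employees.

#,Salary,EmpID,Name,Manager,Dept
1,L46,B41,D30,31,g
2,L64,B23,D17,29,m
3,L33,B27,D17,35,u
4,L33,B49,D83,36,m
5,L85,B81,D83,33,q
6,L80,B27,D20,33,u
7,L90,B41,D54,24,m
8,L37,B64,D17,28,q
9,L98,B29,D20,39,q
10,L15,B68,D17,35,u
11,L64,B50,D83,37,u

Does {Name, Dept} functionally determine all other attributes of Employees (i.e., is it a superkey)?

No

Rows 3 and 10 have the same {Name, Dept} value (Name=D17, Dept=u) but are distinct tuples, so {Name, Dept} does not determine every attribute — not a superkey.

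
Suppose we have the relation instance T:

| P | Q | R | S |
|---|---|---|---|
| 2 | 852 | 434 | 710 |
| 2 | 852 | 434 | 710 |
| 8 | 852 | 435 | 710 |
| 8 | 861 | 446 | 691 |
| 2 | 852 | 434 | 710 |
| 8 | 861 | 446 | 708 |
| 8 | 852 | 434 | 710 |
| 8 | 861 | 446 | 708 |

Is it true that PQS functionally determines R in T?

(P=2, Q=852, S=710): 3 rows → R = 434, 434, 434 ✓
(P=8, Q=852, S=710): 2 rows → R takes values {435, 434} — violation
(P=8, Q=861, S=691): 1 row → R = 446 ✓
(P=8, Q=861, S=708): 2 rows → R = 446, 446 ✓
Two rows agree on PQS but differ on R, so PQS -> R does not hold.

No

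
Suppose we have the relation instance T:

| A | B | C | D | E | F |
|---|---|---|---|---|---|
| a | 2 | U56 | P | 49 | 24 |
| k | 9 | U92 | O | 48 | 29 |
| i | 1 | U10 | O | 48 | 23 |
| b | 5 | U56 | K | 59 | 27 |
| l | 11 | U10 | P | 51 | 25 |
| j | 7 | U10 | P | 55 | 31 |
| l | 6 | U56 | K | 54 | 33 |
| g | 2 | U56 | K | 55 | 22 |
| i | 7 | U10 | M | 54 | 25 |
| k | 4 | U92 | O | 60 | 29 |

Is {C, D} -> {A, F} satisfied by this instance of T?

No

(C=U56, D=P): 1 row → {A,F} = (a, 24) ✓
(C=U92, D=O): 2 rows → {A,F} = (k, 29), (k, 29) ✓
(C=U10, D=O): 1 row → {A,F} = (i, 23) ✓
(C=U56, D=K): 3 rows → {A,F} takes values {(b, 27), (l, 33), (g, 22)} — violation
(C=U10, D=P): 2 rows → {A,F} takes values {(l, 25), (j, 31)} — violation
(C=U10, D=M): 1 row → {A,F} = (i, 25) ✓
Two rows agree on {C, D} but differ on {A, F}, so {C, D} -> {A, F} does not hold.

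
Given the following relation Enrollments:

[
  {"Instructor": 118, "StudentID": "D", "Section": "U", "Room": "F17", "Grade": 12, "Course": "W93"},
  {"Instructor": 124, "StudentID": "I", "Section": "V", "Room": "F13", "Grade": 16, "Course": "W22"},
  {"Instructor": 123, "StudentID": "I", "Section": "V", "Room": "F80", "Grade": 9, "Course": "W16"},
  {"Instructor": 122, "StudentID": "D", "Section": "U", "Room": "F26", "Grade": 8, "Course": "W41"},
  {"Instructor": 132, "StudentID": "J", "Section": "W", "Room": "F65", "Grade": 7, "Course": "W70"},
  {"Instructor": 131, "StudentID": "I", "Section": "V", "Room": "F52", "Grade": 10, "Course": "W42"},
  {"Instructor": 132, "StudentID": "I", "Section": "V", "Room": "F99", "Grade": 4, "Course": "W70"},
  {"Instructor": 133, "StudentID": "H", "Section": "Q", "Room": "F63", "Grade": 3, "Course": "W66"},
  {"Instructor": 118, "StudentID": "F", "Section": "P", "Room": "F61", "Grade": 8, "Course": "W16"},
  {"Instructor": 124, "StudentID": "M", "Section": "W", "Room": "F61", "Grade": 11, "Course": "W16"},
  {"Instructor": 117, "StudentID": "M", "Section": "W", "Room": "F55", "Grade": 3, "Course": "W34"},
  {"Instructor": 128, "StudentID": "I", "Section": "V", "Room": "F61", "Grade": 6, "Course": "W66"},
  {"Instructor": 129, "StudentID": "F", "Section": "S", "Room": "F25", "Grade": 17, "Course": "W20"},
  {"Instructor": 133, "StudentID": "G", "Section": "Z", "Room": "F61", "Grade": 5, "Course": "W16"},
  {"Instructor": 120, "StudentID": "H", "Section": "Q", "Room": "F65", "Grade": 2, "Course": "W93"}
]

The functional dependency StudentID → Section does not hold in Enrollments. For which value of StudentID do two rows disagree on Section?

F

StudentID=D: 2 rows → Section = U, U ✓
StudentID=I: 5 rows → Section = V, V, V, V, V ✓
StudentID=J: 1 row → Section = W ✓
StudentID=H: 2 rows → Section = Q, Q ✓
StudentID=F: 2 rows → Section takes values {P, S} — violation
StudentID=M: 2 rows → Section = W, W ✓
StudentID=G: 1 row → Section = Z ✓
The only StudentID value with inconsistent Section is StudentID=F.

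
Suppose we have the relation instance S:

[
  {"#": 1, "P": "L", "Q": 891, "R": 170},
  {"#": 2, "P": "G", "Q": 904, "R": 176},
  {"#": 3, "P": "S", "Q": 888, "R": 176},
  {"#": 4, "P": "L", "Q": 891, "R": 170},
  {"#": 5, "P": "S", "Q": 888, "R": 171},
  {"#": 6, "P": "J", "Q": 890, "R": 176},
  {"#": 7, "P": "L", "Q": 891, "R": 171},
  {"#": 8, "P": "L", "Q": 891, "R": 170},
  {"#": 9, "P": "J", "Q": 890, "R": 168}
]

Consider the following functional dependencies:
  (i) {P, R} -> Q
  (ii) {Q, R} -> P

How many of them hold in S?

2

(i) {P, R} -> Q: every LHS value maps to a single RHS value — holds.
(ii) {Q, R} -> P: every LHS value maps to a single RHS value — holds.
2 of the 2 dependencies hold.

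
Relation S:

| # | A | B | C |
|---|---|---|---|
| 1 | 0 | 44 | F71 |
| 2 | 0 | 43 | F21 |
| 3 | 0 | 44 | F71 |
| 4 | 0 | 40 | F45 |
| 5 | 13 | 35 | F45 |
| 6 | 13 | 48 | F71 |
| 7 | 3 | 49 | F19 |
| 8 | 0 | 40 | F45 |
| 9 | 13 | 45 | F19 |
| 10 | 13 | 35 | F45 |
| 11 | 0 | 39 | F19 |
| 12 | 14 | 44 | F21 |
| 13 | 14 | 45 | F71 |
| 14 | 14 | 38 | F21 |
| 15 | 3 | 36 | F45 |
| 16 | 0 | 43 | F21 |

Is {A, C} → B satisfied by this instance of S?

(A=0, C=F71): rows 1, 3 → B = 44, 44 ✓
(A=0, C=F21): rows 2, 16 → B = 43, 43 ✓
(A=0, C=F45): rows 4, 8 → B = 40, 40 ✓
(A=13, C=F45): rows 5, 10 → B = 35, 35 ✓
(A=13, C=F71): row 6 → B = 48 ✓
(A=3, C=F19): row 7 → B = 49 ✓
(A=13, C=F19): row 9 → B = 45 ✓
(A=0, C=F19): row 11 → B = 39 ✓
(A=14, C=F21): rows 12, 14 → B takes values {44, 38} — violation
(A=14, C=F71): row 13 → B = 45 ✓
(A=3, C=F45): row 15 → B = 36 ✓
Two rows agree on {A, C} but differ on B, so {A, C} → B does not hold.

No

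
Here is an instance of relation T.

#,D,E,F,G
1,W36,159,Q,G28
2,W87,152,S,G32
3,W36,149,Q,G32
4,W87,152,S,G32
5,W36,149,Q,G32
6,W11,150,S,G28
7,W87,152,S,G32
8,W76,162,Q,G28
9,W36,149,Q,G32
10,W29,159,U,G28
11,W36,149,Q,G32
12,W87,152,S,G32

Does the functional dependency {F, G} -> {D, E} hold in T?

No

(F=Q, G=G28): rows 1, 8 → {D,E} takes values {(W36, 159), (W76, 162)} — violation
(F=S, G=G32): rows 2, 4, 7, 12 → {D,E} = (W87, 152), (W87, 152), (W87, 152), (W87, 152) ✓
(F=Q, G=G32): rows 3, 5, 9, 11 → {D,E} = (W36, 149), (W36, 149), (W36, 149), (W36, 149) ✓
(F=S, G=G28): row 6 → {D,E} = (W11, 150) ✓
(F=U, G=G28): row 10 → {D,E} = (W29, 159) ✓
Two rows agree on {F, G} but differ on {D, E}, so {F, G} -> {D, E} does not hold.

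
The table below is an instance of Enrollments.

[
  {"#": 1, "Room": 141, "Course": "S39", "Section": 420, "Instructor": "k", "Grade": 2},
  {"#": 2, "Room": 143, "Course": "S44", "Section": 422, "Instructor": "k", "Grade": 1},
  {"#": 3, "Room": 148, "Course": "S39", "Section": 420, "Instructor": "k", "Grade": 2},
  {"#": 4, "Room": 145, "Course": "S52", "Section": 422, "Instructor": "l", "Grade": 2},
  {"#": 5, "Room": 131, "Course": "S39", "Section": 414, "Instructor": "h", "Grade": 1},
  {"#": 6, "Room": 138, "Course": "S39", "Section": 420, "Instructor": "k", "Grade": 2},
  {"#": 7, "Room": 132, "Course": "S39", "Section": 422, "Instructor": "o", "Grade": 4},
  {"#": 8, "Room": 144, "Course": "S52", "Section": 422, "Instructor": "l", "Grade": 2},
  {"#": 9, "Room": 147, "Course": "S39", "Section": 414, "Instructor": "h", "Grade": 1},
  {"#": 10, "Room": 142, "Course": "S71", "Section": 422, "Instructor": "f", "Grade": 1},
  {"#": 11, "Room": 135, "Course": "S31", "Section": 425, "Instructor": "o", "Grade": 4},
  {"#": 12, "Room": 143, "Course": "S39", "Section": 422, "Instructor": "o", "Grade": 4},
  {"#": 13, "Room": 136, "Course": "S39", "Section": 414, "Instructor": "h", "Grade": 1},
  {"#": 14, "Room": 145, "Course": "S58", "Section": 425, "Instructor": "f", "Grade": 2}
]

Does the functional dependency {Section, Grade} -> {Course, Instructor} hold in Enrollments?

No

(Section=420, Grade=2): rows 1, 3, 6 → {Course,Instructor} = (S39, k), (S39, k), (S39, k) ✓
(Section=422, Grade=1): rows 2, 10 → {Course,Instructor} takes values {(S44, k), (S71, f)} — violation
(Section=422, Grade=2): rows 4, 8 → {Course,Instructor} = (S52, l), (S52, l) ✓
(Section=414, Grade=1): rows 5, 9, 13 → {Course,Instructor} = (S39, h), (S39, h), (S39, h) ✓
(Section=422, Grade=4): rows 7, 12 → {Course,Instructor} = (S39, o), (S39, o) ✓
(Section=425, Grade=4): row 11 → {Course,Instructor} = (S31, o) ✓
(Section=425, Grade=2): row 14 → {Course,Instructor} = (S58, f) ✓
Two rows agree on {Section, Grade} but differ on {Course, Instructor}, so {Section, Grade} -> {Course, Instructor} does not hold.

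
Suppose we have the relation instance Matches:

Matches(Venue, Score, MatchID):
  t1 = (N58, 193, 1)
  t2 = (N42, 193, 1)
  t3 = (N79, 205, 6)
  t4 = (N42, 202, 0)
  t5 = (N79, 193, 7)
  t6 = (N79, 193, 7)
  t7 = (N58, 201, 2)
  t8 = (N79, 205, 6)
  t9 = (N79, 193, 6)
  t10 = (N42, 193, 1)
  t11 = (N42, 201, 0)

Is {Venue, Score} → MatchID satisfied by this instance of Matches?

(Venue=N58, Score=193): row 1 → MatchID = 1 ✓
(Venue=N42, Score=193): rows 2, 10 → MatchID = 1, 1 ✓
(Venue=N79, Score=205): rows 3, 8 → MatchID = 6, 6 ✓
(Venue=N42, Score=202): row 4 → MatchID = 0 ✓
(Venue=N79, Score=193): rows 5, 6, 9 → MatchID takes values {7, 6} — violation
(Venue=N58, Score=201): row 7 → MatchID = 2 ✓
(Venue=N42, Score=201): row 11 → MatchID = 0 ✓
Two rows agree on {Venue, Score} but differ on MatchID, so {Venue, Score} → MatchID does not hold.

No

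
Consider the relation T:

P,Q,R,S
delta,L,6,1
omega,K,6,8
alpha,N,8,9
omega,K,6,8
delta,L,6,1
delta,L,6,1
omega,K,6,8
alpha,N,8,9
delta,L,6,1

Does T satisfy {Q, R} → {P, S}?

(Q=L, R=6): 4 rows → {P,S} = (delta, 1), (delta, 1), (delta, 1), (delta, 1) ✓
(Q=K, R=6): 3 rows → {P,S} = (omega, 8), (omega, 8), (omega, 8) ✓
(Q=N, R=8): 2 rows → {P,S} = (alpha, 9), (alpha, 9) ✓
Every {Q, R} value is associated with a single {P, S} value, so {Q, R} → {P, S} holds.

Yes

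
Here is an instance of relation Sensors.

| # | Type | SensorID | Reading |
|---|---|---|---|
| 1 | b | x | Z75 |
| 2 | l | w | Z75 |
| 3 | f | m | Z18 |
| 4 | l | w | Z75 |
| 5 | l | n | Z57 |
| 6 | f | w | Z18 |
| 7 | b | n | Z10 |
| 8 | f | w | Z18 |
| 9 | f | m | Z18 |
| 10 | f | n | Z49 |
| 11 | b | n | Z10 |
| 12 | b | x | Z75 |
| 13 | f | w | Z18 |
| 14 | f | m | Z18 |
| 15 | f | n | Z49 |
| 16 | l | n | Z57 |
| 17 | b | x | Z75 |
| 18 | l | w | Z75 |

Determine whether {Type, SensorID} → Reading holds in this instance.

Yes

(Type=b, SensorID=x): rows 1, 12, 17 → Reading = Z75, Z75, Z75 ✓
(Type=l, SensorID=w): rows 2, 4, 18 → Reading = Z75, Z75, Z75 ✓
(Type=f, SensorID=m): rows 3, 9, 14 → Reading = Z18, Z18, Z18 ✓
(Type=l, SensorID=n): rows 5, 16 → Reading = Z57, Z57 ✓
(Type=f, SensorID=w): rows 6, 8, 13 → Reading = Z18, Z18, Z18 ✓
(Type=b, SensorID=n): rows 7, 11 → Reading = Z10, Z10 ✓
(Type=f, SensorID=n): rows 10, 15 → Reading = Z49, Z49 ✓
Every {Type, SensorID} value is associated with a single Reading value, so {Type, SensorID} → Reading holds.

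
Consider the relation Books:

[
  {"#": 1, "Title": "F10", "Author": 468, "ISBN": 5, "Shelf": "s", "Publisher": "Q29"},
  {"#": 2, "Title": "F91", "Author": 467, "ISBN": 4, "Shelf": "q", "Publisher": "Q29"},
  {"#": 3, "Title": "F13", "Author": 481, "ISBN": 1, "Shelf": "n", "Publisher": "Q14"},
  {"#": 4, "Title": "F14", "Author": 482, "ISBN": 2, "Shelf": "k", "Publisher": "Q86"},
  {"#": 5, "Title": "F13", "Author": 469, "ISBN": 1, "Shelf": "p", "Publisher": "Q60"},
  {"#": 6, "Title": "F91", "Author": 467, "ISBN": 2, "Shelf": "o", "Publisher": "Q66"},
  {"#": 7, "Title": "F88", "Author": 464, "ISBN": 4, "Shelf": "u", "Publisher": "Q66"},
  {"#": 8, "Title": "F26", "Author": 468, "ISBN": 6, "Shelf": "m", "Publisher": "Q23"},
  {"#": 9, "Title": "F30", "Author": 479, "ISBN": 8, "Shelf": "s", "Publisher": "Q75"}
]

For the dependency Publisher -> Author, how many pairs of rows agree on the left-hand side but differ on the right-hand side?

Publisher=Q29: violating pairs (1,2) — 1 pair.
Publisher=Q66: violating pairs (6,7) — 1 pair.

2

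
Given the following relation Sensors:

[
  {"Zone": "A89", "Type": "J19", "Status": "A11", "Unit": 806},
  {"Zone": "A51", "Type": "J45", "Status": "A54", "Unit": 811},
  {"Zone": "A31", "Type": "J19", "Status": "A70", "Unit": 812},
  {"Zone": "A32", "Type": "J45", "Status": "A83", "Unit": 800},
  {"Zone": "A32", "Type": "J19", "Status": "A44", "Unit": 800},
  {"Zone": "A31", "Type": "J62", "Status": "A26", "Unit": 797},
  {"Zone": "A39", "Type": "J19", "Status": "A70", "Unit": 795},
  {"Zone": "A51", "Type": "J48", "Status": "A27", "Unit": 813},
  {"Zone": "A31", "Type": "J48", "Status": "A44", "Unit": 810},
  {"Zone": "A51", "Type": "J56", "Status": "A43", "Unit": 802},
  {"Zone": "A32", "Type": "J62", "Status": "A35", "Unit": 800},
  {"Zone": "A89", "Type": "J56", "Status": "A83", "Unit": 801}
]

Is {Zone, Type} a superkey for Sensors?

Yes

All 12 rows have distinct {Zone, Type} values, so {Zone, Type} → (all attributes) holds and {Zone, Type} is a superkey.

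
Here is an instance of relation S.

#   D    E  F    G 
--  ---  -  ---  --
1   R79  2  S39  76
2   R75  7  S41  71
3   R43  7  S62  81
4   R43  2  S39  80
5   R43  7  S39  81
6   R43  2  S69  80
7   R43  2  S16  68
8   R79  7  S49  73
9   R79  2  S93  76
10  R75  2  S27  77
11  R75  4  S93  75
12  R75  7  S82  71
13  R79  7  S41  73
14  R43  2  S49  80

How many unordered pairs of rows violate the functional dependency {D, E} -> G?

3

(D=R79, E=2): all 2 rows agree on G — 0 pairs.
(D=R75, E=7): all 2 rows agree on G — 0 pairs.
(D=R43, E=7): all 2 rows agree on G — 0 pairs.
(D=R43, E=2): violating pairs (4,7), (6,7), (7,14) — 3 pairs.
(D=R79, E=7): all 2 rows agree on G — 0 pairs.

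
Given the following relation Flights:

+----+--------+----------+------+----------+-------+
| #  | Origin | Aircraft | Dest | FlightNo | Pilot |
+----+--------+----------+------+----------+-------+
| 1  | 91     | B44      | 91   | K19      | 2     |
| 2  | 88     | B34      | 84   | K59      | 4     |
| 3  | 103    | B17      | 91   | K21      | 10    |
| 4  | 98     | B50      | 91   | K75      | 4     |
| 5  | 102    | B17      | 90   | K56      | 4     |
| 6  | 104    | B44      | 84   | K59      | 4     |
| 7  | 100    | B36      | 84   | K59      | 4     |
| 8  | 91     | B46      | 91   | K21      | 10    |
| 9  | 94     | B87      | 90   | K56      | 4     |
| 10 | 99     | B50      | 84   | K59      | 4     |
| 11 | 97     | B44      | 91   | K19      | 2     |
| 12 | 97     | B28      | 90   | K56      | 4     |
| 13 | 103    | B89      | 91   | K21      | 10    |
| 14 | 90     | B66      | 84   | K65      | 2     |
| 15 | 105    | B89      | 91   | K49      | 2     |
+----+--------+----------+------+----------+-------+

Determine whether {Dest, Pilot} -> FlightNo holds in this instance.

(Dest=91, Pilot=2): rows 1, 11, 15 → FlightNo takes values {K19, K49} — violation
(Dest=84, Pilot=4): rows 2, 6, 7, 10 → FlightNo = K59, K59, K59, K59 ✓
(Dest=91, Pilot=10): rows 3, 8, 13 → FlightNo = K21, K21, K21 ✓
(Dest=91, Pilot=4): row 4 → FlightNo = K75 ✓
(Dest=90, Pilot=4): rows 5, 9, 12 → FlightNo = K56, K56, K56 ✓
(Dest=84, Pilot=2): row 14 → FlightNo = K65 ✓
Two rows agree on {Dest, Pilot} but differ on FlightNo, so {Dest, Pilot} -> FlightNo does not hold.

No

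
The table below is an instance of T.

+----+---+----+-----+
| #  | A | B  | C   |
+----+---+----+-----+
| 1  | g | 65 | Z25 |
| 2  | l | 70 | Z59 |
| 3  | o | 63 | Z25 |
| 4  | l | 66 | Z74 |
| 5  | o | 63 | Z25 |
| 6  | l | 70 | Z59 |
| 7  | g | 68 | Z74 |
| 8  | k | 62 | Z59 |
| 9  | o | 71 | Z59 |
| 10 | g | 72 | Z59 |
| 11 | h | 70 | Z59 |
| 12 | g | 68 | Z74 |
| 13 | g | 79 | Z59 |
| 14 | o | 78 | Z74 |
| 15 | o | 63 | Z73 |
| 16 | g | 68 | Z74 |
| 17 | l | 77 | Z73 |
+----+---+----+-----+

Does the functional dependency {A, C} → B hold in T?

(A=g, C=Z25): row 1 → B = 65 ✓
(A=l, C=Z59): rows 2, 6 → B = 70, 70 ✓
(A=o, C=Z25): rows 3, 5 → B = 63, 63 ✓
(A=l, C=Z74): row 4 → B = 66 ✓
(A=g, C=Z74): rows 7, 12, 16 → B = 68, 68, 68 ✓
(A=k, C=Z59): row 8 → B = 62 ✓
(A=o, C=Z59): row 9 → B = 71 ✓
(A=g, C=Z59): rows 10, 13 → B takes values {72, 79} — violation
(A=h, C=Z59): row 11 → B = 70 ✓
(A=o, C=Z74): row 14 → B = 78 ✓
(A=o, C=Z73): row 15 → B = 63 ✓
(A=l, C=Z73): row 17 → B = 77 ✓
Two rows agree on {A, C} but differ on B, so {A, C} → B does not hold.

No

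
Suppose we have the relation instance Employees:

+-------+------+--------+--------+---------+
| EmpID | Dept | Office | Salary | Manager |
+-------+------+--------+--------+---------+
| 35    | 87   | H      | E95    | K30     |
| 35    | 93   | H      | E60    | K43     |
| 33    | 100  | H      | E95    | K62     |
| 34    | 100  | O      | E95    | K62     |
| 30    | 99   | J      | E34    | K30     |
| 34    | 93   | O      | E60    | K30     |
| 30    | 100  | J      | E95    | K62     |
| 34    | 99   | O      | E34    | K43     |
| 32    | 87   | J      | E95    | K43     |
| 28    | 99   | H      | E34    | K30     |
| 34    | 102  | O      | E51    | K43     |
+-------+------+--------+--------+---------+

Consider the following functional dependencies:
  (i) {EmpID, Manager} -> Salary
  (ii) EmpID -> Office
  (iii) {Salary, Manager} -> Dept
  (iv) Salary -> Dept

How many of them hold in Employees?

(i) {EmpID, Manager} -> Salary: (EmpID=34, Manager=K43): 2 rows → Salary takes values {E34, E51} — violation — fails.
(ii) EmpID -> Office: every LHS value maps to a single RHS value — holds.
(iii) {Salary, Manager} -> Dept: every LHS value maps to a single RHS value — holds.
(iv) Salary -> Dept: Salary=E95: 5 rows → Dept takes values {87, 100} — violation — fails.
2 of the 4 dependencies hold.

2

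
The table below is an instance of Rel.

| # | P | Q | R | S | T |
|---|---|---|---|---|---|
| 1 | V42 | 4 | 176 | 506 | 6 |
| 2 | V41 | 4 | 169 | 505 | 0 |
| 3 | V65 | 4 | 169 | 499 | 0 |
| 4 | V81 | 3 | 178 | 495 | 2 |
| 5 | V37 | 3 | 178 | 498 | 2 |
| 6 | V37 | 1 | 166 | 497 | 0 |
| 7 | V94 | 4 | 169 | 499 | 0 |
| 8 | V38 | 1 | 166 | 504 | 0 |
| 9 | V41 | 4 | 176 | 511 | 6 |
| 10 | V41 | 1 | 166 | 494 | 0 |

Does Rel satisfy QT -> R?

Yes

(Q=4, T=6): rows 1, 9 → R = 176, 176 ✓
(Q=4, T=0): rows 2, 3, 7 → R = 169, 169, 169 ✓
(Q=3, T=2): rows 4, 5 → R = 178, 178 ✓
(Q=1, T=0): rows 6, 8, 10 → R = 166, 166, 166 ✓
Every QT value is associated with a single R value, so QT -> R holds.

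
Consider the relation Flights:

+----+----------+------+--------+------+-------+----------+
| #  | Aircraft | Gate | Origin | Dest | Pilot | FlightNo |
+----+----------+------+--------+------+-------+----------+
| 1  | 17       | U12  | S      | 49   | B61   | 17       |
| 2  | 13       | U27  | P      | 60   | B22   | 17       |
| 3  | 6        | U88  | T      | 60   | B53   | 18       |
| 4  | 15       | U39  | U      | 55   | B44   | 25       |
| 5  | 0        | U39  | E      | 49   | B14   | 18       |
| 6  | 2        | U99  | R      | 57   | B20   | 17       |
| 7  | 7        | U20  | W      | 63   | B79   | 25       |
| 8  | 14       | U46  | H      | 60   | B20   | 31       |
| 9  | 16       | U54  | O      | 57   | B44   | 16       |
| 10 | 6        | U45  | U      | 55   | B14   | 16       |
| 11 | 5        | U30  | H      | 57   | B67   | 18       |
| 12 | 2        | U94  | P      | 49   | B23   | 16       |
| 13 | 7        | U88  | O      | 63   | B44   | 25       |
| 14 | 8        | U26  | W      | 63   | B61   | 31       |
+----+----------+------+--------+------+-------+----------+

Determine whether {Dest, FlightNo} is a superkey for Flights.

Rows 7 and 13 have the same {Dest, FlightNo} value (Dest=63, FlightNo=25) but are distinct tuples, so {Dest, FlightNo} does not determine every attribute — not a superkey.

No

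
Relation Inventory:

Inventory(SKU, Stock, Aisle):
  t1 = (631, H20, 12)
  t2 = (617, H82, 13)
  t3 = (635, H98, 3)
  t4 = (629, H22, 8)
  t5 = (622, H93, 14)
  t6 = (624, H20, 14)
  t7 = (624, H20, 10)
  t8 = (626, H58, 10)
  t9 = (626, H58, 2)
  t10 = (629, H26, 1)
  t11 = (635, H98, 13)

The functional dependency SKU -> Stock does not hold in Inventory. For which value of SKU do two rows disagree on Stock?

629

SKU=631: row 1 → Stock = H20 ✓
SKU=617: row 2 → Stock = H82 ✓
SKU=635: rows 3, 11 → Stock = H98, H98 ✓
SKU=629: rows 4, 10 → Stock takes values {H22, H26} — violation
SKU=622: row 5 → Stock = H93 ✓
SKU=624: rows 6, 7 → Stock = H20, H20 ✓
SKU=626: rows 8, 9 → Stock = H58, H58 ✓
The only SKU value with inconsistent Stock is SKU=629.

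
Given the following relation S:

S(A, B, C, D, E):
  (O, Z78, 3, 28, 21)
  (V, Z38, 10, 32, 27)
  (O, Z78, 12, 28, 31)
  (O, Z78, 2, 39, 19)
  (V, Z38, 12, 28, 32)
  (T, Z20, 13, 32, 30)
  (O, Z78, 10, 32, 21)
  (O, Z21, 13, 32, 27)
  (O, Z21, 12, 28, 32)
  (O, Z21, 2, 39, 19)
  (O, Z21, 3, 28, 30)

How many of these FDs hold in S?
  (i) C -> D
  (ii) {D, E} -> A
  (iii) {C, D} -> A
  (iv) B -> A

2

(i) C -> D: every LHS value maps to a single RHS value — holds.
(ii) {D, E} -> A: (D=32, E=27): 2 rows → A takes values {V, O} — violation; (D=28, E=32): 2 rows → A takes values {V, O} — violation — fails.
(iii) {C, D} -> A: (C=10, D=32): 2 rows → A takes values {V, O} — violation; (C=12, D=28): 3 rows → A takes values {O, V} — violation; (C=13, D=32): 2 rows → A takes values {T, O} — violation — fails.
(iv) B -> A: every LHS value maps to a single RHS value — holds.
2 of the 4 dependencies hold.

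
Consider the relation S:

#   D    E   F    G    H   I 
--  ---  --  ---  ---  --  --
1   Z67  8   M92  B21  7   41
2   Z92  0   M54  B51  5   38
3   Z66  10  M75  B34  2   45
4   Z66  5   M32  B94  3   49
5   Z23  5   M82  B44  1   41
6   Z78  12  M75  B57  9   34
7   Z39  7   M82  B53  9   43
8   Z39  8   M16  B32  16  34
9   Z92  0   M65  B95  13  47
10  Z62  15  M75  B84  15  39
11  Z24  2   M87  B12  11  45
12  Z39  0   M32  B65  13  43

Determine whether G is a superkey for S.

All 12 rows have distinct G values, so G → (all attributes) holds and G is a superkey.

Yes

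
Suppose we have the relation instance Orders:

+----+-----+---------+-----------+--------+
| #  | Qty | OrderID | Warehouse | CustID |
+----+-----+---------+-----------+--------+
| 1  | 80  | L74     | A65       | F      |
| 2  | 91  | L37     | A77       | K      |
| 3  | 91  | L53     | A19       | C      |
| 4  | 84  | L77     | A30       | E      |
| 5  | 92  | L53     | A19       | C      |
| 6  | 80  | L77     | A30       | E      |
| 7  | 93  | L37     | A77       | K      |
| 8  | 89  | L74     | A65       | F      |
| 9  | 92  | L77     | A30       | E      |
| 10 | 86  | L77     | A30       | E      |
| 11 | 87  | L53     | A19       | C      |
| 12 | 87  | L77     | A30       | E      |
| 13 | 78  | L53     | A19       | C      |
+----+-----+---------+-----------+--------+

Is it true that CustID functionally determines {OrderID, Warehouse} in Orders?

CustID=F: rows 1, 8 → {OrderID,Warehouse} = (L74, A65), (L74, A65) ✓
CustID=K: rows 2, 7 → {OrderID,Warehouse} = (L37, A77), (L37, A77) ✓
CustID=C: rows 3, 5, 11, 13 → {OrderID,Warehouse} = (L53, A19), (L53, A19), (L53, A19), (L53, A19) ✓
CustID=E: rows 4, 6, 9, 10, 12 → {OrderID,Warehouse} = (L77, A30), (L77, A30), (L77, A30), (L77, A30), (L77, A30) ✓
Every CustID value is associated with a single {OrderID, Warehouse} value, so CustID -> {OrderID, Warehouse} holds.

Yes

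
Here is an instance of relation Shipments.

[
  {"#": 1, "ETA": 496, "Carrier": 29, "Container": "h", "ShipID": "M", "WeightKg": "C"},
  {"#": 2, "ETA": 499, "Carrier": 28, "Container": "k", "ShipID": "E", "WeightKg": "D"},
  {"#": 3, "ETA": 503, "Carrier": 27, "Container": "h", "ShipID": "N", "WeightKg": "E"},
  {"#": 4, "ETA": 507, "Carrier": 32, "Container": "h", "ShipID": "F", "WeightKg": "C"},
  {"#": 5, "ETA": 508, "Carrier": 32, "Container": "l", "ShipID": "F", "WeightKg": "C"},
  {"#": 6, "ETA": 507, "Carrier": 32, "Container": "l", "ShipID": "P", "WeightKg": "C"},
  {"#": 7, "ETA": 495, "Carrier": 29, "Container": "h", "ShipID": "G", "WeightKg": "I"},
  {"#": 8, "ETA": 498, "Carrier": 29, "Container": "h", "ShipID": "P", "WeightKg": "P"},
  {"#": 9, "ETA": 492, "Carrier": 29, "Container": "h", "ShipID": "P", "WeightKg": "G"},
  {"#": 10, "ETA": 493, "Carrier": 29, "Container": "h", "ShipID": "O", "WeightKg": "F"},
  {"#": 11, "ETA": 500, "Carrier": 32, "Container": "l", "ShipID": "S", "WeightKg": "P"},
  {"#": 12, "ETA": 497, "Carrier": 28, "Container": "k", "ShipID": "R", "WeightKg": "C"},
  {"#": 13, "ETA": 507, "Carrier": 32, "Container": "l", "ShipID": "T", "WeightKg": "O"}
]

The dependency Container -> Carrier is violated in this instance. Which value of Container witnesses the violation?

h

Container=h: rows 1, 3, 4, 7, 8, 9, 10 → Carrier takes values {29, 27, 32} — violation
Container=k: rows 2, 12 → Carrier = 28, 28 ✓
Container=l: rows 5, 6, 11, 13 → Carrier = 32, 32, 32, 32 ✓
The only Container value with inconsistent Carrier is Container=h.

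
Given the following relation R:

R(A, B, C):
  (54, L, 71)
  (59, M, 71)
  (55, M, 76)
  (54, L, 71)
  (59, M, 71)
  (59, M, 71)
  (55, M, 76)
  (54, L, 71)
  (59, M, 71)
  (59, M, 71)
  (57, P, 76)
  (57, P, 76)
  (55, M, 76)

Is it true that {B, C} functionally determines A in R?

Yes

(B=L, C=71): 3 rows → A = 54, 54, 54 ✓
(B=M, C=71): 5 rows → A = 59, 59, 59, 59, 59 ✓
(B=M, C=76): 3 rows → A = 55, 55, 55 ✓
(B=P, C=76): 2 rows → A = 57, 57 ✓
Every {B, C} value is associated with a single A value, so {B, C} -> A holds.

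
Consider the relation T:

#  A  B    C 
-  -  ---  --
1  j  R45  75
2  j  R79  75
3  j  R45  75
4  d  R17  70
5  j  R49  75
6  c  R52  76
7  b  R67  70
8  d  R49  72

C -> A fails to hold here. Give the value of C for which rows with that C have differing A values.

C=75: rows 1, 2, 3, 5 → A = j, j, j, j ✓
C=70: rows 4, 7 → A takes values {d, b} — violation
C=76: row 6 → A = c ✓
C=72: row 8 → A = d ✓
The only C value with inconsistent A is C=70.

70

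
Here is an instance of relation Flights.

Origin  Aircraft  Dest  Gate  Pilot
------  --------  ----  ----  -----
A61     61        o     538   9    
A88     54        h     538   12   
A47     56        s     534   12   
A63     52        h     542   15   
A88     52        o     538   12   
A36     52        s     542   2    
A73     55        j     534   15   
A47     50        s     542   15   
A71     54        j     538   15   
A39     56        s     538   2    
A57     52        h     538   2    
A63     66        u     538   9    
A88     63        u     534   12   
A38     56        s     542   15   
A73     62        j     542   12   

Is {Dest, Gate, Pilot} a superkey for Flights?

No

Two distinct rows share (Dest=s, Gate=542, Pilot=15), so {Dest, Gate, Pilot} does not determine every attribute — not a superkey.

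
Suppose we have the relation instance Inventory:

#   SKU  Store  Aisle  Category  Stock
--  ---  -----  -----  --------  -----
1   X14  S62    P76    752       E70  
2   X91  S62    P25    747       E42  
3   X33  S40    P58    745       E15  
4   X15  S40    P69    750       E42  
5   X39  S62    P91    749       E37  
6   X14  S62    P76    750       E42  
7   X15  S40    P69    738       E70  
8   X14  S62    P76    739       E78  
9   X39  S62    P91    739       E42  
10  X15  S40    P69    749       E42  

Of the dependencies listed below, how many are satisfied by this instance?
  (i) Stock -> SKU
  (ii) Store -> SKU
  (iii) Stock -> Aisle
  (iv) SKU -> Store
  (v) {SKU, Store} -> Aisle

2

(i) Stock -> SKU: Stock=E70: rows 1, 7 → SKU takes values {X14, X15} — violation; Stock=E42: rows 2, 4, 6, 9, 10 → SKU takes values {X91, X15, X14, X39} — violation — fails.
(ii) Store -> SKU: Store=S62: rows 1, 2, 5, 6, 8, 9 → SKU takes values {X14, X91, X39} — violation; Store=S40: rows 3, 4, 7, 10 → SKU takes values {X33, X15} — violation — fails.
(iii) Stock -> Aisle: Stock=E70: rows 1, 7 → Aisle takes values {P76, P69} — violation; Stock=E42: rows 2, 4, 6, 9, 10 → Aisle takes values {P25, P69, P76, P91} — violation — fails.
(iv) SKU -> Store: every LHS value maps to a single RHS value — holds.
(v) {SKU, Store} -> Aisle: every LHS value maps to a single RHS value — holds.
2 of the 5 dependencies hold.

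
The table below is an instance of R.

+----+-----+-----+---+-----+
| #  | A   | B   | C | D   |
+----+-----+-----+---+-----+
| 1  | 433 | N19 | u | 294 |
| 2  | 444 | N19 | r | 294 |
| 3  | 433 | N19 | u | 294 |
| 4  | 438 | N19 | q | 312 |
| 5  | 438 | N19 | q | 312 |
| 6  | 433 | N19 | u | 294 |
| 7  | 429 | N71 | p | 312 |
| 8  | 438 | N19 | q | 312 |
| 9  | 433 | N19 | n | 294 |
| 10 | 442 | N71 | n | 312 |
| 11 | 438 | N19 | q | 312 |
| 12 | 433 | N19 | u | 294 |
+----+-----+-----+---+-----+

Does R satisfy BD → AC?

(B=N19, D=294): rows 1, 2, 3, 6, 9, 12 → {A,C} takes values {(433, u), (444, r), (433, n)} — violation
(B=N19, D=312): rows 4, 5, 8, 11 → {A,C} = (438, q), (438, q), (438, q), (438, q) ✓
(B=N71, D=312): rows 7, 10 → {A,C} takes values {(429, p), (442, n)} — violation
Two rows agree on BD but differ on AC, so BD → AC does not hold.

No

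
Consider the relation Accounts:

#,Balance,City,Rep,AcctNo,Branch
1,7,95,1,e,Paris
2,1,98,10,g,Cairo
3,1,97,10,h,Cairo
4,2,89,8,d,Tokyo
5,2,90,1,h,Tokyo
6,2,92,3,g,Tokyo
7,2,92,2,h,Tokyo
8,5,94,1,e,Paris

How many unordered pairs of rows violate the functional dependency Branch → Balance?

1

Branch=Paris: violating pairs (1,8) — 1 pair.
Branch=Cairo: all 2 rows agree on Balance — 0 pairs.
Branch=Tokyo: all 4 rows agree on Balance — 0 pairs.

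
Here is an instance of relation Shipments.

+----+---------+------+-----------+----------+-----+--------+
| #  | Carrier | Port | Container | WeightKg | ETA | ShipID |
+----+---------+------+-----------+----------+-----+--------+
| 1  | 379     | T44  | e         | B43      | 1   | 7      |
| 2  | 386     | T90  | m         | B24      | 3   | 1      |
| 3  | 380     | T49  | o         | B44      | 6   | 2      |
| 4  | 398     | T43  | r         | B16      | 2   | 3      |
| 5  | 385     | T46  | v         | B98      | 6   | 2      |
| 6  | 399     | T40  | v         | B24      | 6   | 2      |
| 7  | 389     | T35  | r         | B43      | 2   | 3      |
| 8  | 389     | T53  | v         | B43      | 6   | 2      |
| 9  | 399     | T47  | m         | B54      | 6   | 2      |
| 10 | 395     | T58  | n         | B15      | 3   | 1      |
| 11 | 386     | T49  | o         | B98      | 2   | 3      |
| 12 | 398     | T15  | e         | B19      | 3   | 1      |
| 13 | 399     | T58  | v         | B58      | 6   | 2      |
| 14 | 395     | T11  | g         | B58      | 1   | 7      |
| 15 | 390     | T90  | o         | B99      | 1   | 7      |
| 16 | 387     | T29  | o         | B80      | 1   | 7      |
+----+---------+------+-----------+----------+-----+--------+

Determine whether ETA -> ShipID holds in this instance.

ETA=1: rows 1, 14, 15, 16 → ShipID = 7, 7, 7, 7 ✓
ETA=3: rows 2, 10, 12 → ShipID = 1, 1, 1 ✓
ETA=6: rows 3, 5, 6, 8, 9, 13 → ShipID = 2, 2, 2, 2, 2, 2 ✓
ETA=2: rows 4, 7, 11 → ShipID = 3, 3, 3 ✓
Every ETA value is associated with a single ShipID value, so ETA -> ShipID holds.

Yes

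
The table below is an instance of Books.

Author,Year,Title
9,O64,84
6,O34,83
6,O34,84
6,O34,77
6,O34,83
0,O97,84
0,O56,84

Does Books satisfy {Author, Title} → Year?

(Author=9, Title=84): 1 row → Year = O64 ✓
(Author=6, Title=83): 2 rows → Year = O34, O34 ✓
(Author=6, Title=84): 1 row → Year = O34 ✓
(Author=6, Title=77): 1 row → Year = O34 ✓
(Author=0, Title=84): 2 rows → Year takes values {O97, O56} — violation
Two rows agree on {Author, Title} but differ on Year, so {Author, Title} → Year does not hold.

No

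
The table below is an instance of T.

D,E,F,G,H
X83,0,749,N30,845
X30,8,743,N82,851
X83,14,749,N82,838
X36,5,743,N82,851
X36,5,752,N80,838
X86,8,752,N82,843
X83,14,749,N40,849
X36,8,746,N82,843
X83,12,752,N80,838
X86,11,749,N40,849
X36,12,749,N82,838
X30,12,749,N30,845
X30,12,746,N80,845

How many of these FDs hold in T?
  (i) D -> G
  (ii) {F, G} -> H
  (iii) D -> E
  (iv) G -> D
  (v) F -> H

(i) D -> G: D=X83: 4 rows → G takes values {N30, N82, N40, N80} — violation; D=X30: 3 rows → G takes values {N82, N30, N80} — violation; D=X36: 4 rows → G takes values {N82, N80} — violation; D=X86: 2 rows → G takes values {N82, N40} — violation — fails.
(ii) {F, G} -> H: every LHS value maps to a single RHS value — holds.
(iii) D -> E: D=X83: 4 rows → E takes values {0, 14, 12} — violation; D=X30: 3 rows → E takes values {8, 12} — violation; D=X36: 4 rows → E takes values {5, 8, 12} — violation; D=X86: 2 rows → E takes values {8, 11} — violation — fails.
(iv) G -> D: G=N30: 2 rows → D takes values {X83, X30} — violation; G=N82: 6 rows → D takes values {X30, X83, X36, X86} — violation; G=N80: 3 rows → D takes values {X36, X83, X30} — violation; G=N40: 2 rows → D takes values {X83, X86} — violation — fails.
(v) F -> H: F=749: 6 rows → H takes values {845, 838, 849} — violation; F=752: 3 rows → H takes values {838, 843} — violation; F=746: 2 rows → H takes values {843, 845} — violation — fails.
1 of the 5 dependencies holds.

1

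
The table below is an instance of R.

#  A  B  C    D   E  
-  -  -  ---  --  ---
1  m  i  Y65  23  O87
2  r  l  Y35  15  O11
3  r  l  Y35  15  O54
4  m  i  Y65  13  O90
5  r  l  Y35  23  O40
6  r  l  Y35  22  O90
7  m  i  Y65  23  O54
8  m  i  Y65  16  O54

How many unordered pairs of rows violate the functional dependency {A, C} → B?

(A=m, C=Y65): all 4 rows agree on B — 0 pairs.
(A=r, C=Y35): all 4 rows agree on B — 0 pairs.

0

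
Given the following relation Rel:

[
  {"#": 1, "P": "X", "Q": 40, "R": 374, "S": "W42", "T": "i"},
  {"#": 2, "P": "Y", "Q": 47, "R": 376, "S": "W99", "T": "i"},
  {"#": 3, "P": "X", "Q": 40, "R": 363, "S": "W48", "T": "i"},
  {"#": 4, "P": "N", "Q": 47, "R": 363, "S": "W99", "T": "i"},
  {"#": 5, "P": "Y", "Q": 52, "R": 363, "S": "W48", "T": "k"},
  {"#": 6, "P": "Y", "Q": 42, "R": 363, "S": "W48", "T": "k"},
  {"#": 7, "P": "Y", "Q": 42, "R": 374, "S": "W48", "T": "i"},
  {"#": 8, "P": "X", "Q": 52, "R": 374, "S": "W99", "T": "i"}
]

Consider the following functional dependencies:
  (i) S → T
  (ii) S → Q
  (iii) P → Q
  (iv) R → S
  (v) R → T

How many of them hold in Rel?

(i) S → T: S=W48: rows 3, 5, 6, 7 → T takes values {i, k} — violation — fails.
(ii) S → Q: S=W99: rows 2, 4, 8 → Q takes values {47, 52} — violation; S=W48: rows 3, 5, 6, 7 → Q takes values {40, 52, 42} — violation — fails.
(iii) P → Q: P=X: rows 1, 3, 8 → Q takes values {40, 52} — violation; P=Y: rows 2, 5, 6, 7 → Q takes values {47, 52, 42} — violation — fails.
(iv) R → S: R=374: rows 1, 7, 8 → S takes values {W42, W48, W99} — violation; R=363: rows 3, 4, 5, 6 → S takes values {W48, W99} — violation — fails.
(v) R → T: R=363: rows 3, 4, 5, 6 → T takes values {i, k} — violation — fails.
None of the 5 dependencies hold.

0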